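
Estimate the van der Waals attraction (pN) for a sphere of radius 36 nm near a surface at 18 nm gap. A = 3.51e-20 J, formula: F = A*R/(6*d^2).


Convert to SI: R = 36 nm = 3.6e-08 m, d = 18 nm = 1.8e-08 m
F = A * R / (6 * d^2)
F = 3.51e-20 * 3.6e-08 / (6 * (1.8e-08)^2)
F = 6.5e-13 N = 0.65 pN

0.65


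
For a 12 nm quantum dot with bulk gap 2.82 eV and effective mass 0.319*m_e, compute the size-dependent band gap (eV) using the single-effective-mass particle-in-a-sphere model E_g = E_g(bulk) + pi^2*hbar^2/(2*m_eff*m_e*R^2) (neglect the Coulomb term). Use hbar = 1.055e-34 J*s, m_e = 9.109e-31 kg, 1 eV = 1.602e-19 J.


Radius R = 12/2 nm = 6e-09 m
Confinement energy dE = pi^2 * hbar^2 / (2 * m_eff * m_e * R^2)
dE = pi^2 * (1.055e-34)^2 / (2 * 0.319 * 9.109e-31 * (6e-09)^2) J, divided by 1.602e-19 J/eV
dE = 0.0328 eV
Total band gap = E_g(bulk) + dE = 2.82 + 0.0328 = 2.8528 eV

2.8528


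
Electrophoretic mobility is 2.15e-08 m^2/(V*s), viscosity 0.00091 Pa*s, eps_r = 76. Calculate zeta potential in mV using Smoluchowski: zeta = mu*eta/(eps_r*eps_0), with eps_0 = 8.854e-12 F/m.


Smoluchowski equation: zeta = mu * eta / (eps_r * eps_0)
zeta = 2.15e-08 * 0.00091 / (76 * 8.854e-12)
zeta = 0.029075 V = 29.08 mV

29.08


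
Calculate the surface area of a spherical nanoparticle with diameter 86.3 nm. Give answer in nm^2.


Radius r = 86.3/2 = 43.15 nm
Surface area SA = 4 * pi * r^2
SA = 4 * pi * (43.15)^2
SA = 23397.61 nm^2

23397.61


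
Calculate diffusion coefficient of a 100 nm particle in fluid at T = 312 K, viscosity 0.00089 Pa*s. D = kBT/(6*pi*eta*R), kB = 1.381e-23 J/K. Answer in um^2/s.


Radius R = 100/2 = 50 nm = 5e-08 m
D = kB*T / (6*pi*eta*R)
D = 1.381e-23 * 312 / (6 * pi * 0.00089 * 5e-08)
D = 5.13673e-12 m^2/s = 5.137 um^2/s

5.137


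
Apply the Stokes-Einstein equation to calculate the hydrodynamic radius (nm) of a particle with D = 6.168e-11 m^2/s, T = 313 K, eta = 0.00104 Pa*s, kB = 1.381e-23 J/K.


Stokes-Einstein: R = kB*T / (6*pi*eta*D)
R = 1.381e-23 * 313 / (6 * pi * 0.00104 * 6.168e-11)
R = 3.57486e-09 m = 3.57 nm

3.57


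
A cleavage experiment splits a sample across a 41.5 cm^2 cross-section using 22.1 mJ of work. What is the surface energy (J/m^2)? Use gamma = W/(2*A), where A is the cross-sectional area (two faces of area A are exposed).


Convert: A = 41.5 cm^2 = 0.00415 m^2, W = 22.1 mJ = 0.0221 J
Cleaving exposes two faces of area A, so total new surface = 2*A and gamma = W / (2*A)
gamma = 0.0221 / (2 * 0.00415)
gamma = 2.663 J/m^2

2.663


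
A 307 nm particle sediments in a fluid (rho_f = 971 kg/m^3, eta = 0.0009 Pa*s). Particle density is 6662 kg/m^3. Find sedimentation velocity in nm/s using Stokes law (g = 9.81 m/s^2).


Radius R = 307/2 nm = 1.535e-07 m
Density difference = 6662 - 971 = 5691 kg/m^3
v = 2 * R^2 * (rho_p - rho_f) * g / (9 * eta)
v = 2 * (1.535e-07)^2 * 5691 * 9.81 / (9 * 0.0009)
v = 3.24802e-07 m/s = 324.8025 nm/s

324.8025


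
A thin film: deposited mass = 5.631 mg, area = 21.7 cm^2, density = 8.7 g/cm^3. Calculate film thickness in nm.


Convert: m = 5.631 mg = 5.6310e-06 kg, A = 21.7 cm^2 = 2.1700e-03 m^2, rho = 8.7 g/cm^3 = 8700 kg/m^3
t = m / (A * rho)
t = 5.6310e-06 / (2.1700e-03 * 8700)
t = 2.9827e-07 m = 298.3 nm

298.3


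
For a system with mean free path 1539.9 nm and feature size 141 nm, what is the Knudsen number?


Knudsen number Kn = lambda / L
Kn = 1539.9 / 141
Kn = 10.9213

10.9213


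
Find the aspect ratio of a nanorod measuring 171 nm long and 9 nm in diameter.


Aspect ratio AR = length / diameter
AR = 171 / 9
AR = 19.0

19.0


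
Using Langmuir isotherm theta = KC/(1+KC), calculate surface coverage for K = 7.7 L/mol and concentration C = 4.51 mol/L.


Langmuir isotherm: theta = K*C / (1 + K*C)
K*C = 7.7 * 4.51 = 34.727
theta = 34.727 / (1 + 34.727) = 34.727 / 35.727
theta = 0.972

0.972


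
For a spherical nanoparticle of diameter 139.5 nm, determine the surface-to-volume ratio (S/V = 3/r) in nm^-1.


Radius r = 139.5/2 = 69.75 nm
S/V = 3 / r = 3 / 69.75
S/V = 0.043 nm^-1

0.043


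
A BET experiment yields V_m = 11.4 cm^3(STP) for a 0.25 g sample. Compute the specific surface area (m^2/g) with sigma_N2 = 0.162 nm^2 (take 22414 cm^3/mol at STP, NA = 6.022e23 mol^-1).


Number of moles in monolayer = V_m / 22414 = 11.4 / 22414 = 0.00050861
Number of molecules = moles * NA = 0.00050861 * 6.022e23
SA = molecules * sigma / mass
SA = (11.4 / 22414) * 6.022e23 * 0.162e-18 / 0.25
SA = 198.5 m^2/g

198.5


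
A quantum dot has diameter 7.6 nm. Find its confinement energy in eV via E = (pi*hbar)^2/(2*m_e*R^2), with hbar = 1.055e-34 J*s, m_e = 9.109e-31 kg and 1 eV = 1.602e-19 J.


Radius R = 7.6/2 = 3.8 nm = 3.8e-09 m
E = (pi * 1.055e-34)^2 / (2 * 9.109e-31 * (3.8e-09)^2)
E(J) = 4.17577e-21
E = E(J) / 1.602e-19 = 0.0261 eV

0.0261


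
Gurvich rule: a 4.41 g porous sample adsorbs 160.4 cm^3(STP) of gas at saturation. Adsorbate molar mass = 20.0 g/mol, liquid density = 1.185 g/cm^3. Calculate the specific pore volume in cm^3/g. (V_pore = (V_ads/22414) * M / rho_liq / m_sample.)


Moles adsorbed n = V_ads / 22414 = 160.4 / 22414 = 7.156242e-03 mol
Liquid volume V_liq = n * M / rho_liq = 7.156242e-03 * 20.0 / 1.185 = 0.12078 cm^3
Specific pore volume V_pore = V_liq / m_sample = 0.12078 / 4.41
V_pore = 0.0274 cm^3/g

0.0274


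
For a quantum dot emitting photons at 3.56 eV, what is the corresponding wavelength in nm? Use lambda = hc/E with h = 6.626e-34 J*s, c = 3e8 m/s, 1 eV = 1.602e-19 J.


Convert energy: E = 3.56 eV = 3.56 * 1.602e-19 = 5.70312e-19 J
lambda = h*c / E = 6.626e-34 * 3e8 / 5.70312e-19
lambda = 3.48546e-07 m = 348.5 nm

348.5


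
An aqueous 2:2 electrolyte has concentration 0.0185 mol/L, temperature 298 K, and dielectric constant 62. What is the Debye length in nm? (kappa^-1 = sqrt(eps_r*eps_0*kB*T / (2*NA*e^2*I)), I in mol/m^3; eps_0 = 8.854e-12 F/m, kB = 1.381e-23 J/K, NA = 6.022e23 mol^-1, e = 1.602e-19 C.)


Ionic strength I = 0.0185 * 2^2 * 1000 = 74 mol/m^3
kappa^-1 = sqrt(62 * 8.854e-12 * 1.381e-23 * 298 / (2 * 6.022e23 * (1.602e-19)^2 * 74))
kappa^-1 = 0.994 nm

0.994


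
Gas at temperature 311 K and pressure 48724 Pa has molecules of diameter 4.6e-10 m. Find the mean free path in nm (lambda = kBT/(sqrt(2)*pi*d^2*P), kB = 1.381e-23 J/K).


Mean free path: lambda = kB*T / (sqrt(2) * pi * d^2 * P)
lambda = 1.381e-23 * 311 / (sqrt(2) * pi * (4.6e-10)^2 * 48724)
lambda = 9.37628e-08 m
lambda = 93.76 nm

93.76


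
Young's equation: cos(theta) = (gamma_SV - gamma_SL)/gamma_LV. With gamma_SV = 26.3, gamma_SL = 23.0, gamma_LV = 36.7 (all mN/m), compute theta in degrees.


cos(theta) = (gamma_SV - gamma_SL) / gamma_LV
cos(theta) = (26.3 - 23.0) / 36.7
cos(theta) = 0.089918
theta = arccos(0.089918) = 84.84 degrees

84.84


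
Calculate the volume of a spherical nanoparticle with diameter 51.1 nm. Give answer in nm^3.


Radius r = 51.1/2 = 25.55 nm
Volume V = (4/3) * pi * r^3
V = (4/3) * pi * (25.55)^3
V = 69865.27 nm^3

69865.27


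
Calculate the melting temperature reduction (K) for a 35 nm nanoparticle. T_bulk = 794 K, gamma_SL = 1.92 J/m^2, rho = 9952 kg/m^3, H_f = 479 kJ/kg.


Radius R = 35/2 = 17.5 nm = 1.75e-08 m
Convert H_f = 479 kJ/kg = 479000 J/kg
dT = 2 * gamma_SL * T_bulk / (rho * H_f * R)
dT = 2 * 1.92 * 794 / (9952 * 479000 * 1.75e-08)
dT = 36.5 K

36.5


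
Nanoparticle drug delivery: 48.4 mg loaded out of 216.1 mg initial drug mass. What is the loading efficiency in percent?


Drug loading efficiency = (drug loaded / drug initial) * 100
DLE = 48.4 / 216.1 * 100
DLE = 0.224 * 100
DLE = 22.4%

22.4


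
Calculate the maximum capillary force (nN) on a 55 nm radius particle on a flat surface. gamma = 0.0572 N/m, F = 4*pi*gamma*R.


Convert radius: R = 55 nm = 5.5e-08 m
F = 4 * pi * gamma * R
F = 4 * pi * 0.0572 * 5.5e-08
F = 3.95338e-08 N = 39.5338 nN

39.5338


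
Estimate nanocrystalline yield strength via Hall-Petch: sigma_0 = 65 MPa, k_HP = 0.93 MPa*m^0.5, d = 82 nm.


d = 82 nm = 8.2e-08 m
sqrt(d) = 0.0002863564
Hall-Petch contribution = k / sqrt(d) = 0.93 / 0.0002863564 = 3247.7 MPa
sigma = sigma_0 + k/sqrt(d) = 65 + 3247.7 = 3312.7 MPa

3312.7


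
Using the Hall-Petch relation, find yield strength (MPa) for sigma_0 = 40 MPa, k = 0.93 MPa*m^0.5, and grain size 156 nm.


d = 156 nm = 1.56e-07 m
sqrt(d) = 0.0003949684
Hall-Petch contribution = k / sqrt(d) = 0.93 / 0.0003949684 = 2354.6 MPa
sigma = sigma_0 + k/sqrt(d) = 40 + 2354.6 = 2394.6 MPa

2394.6


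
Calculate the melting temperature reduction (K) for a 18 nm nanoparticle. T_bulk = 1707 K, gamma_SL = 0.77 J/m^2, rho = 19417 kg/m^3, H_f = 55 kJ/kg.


Radius R = 18/2 = 9 nm = 9e-09 m
Convert H_f = 55 kJ/kg = 55000 J/kg
dT = 2 * gamma_SL * T_bulk / (rho * H_f * R)
dT = 2 * 0.77 * 1707 / (19417 * 55000 * 9e-09)
dT = 273.5 K

273.5


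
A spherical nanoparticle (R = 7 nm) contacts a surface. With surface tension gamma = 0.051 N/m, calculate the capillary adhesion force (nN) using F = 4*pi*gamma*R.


Convert radius: R = 7 nm = 7e-09 m
F = 4 * pi * gamma * R
F = 4 * pi * 0.051 * 7e-09
F = 4.48619e-09 N = 4.4862 nN

4.4862


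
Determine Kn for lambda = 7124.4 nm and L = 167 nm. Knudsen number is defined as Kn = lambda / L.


Knudsen number Kn = lambda / L
Kn = 7124.4 / 167
Kn = 42.6611

42.6611


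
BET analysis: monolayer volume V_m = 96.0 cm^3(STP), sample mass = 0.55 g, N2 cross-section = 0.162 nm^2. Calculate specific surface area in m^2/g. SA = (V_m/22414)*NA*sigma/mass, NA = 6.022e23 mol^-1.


Number of moles in monolayer = V_m / 22414 = 96.0 / 22414 = 0.00428304
Number of molecules = moles * NA = 0.00428304 * 6.022e23
SA = molecules * sigma / mass
SA = (96.0 / 22414) * 6.022e23 * 0.162e-18 / 0.55
SA = 759.7 m^2/g

759.7


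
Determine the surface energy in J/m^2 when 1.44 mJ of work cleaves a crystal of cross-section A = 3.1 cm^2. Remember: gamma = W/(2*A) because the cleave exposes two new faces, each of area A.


Convert: A = 3.1 cm^2 = 0.00031 m^2, W = 1.44 mJ = 0.00144 J
Cleaving exposes two faces of area A, so total new surface = 2*A and gamma = W / (2*A)
gamma = 0.00144 / (2 * 0.00031)
gamma = 2.323 J/m^2

2.323


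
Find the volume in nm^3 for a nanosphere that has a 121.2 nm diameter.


Radius r = 121.2/2 = 60.6 nm
Volume V = (4/3) * pi * r^3
V = (4/3) * pi * (60.6)^3
V = 932194.38 nm^3

932194.38


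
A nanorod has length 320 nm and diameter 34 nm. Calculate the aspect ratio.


Aspect ratio AR = length / diameter
AR = 320 / 34
AR = 9.41

9.41


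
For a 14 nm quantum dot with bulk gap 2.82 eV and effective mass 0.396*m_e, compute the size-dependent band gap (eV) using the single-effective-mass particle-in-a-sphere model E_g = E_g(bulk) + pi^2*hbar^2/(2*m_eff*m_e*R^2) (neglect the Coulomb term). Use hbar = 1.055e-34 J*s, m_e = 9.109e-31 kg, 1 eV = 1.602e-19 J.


Radius R = 14/2 nm = 7e-09 m
Confinement energy dE = pi^2 * hbar^2 / (2 * m_eff * m_e * R^2)
dE = pi^2 * (1.055e-34)^2 / (2 * 0.396 * 9.109e-31 * (7e-09)^2) J, divided by 1.602e-19 J/eV
dE = 0.0194 eV
Total band gap = E_g(bulk) + dE = 2.82 + 0.0194 = 2.8394 eV

2.8394


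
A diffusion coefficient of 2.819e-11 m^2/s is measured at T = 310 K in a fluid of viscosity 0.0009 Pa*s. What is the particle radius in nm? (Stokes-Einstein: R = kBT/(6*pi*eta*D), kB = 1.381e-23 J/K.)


Stokes-Einstein: R = kB*T / (6*pi*eta*D)
R = 1.381e-23 * 310 / (6 * pi * 0.0009 * 2.819e-11)
R = 8.95193e-09 m = 8.95 nm

8.95


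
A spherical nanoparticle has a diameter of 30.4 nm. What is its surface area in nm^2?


Radius r = 30.4/2 = 15.2 nm
Surface area SA = 4 * pi * r^2
SA = 4 * pi * (15.2)^2
SA = 2903.33 nm^2

2903.33


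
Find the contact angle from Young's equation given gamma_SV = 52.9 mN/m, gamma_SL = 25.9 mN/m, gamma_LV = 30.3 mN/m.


cos(theta) = (gamma_SV - gamma_SL) / gamma_LV
cos(theta) = (52.9 - 25.9) / 30.3
cos(theta) = 0.891089
theta = arccos(0.891089) = 26.99 degrees

26.99


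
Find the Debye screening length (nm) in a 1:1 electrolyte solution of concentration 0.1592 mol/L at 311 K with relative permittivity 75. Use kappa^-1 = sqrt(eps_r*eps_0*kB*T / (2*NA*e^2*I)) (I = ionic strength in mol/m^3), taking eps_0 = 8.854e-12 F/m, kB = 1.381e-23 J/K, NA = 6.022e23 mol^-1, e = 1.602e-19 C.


Ionic strength I = 0.1592 * 1^2 * 1000 = 159.2 mol/m^3
kappa^-1 = sqrt(75 * 8.854e-12 * 1.381e-23 * 311 / (2 * 6.022e23 * (1.602e-19)^2 * 159.2))
kappa^-1 = 0.761 nm

0.761


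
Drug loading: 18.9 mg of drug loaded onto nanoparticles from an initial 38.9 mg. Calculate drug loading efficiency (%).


Drug loading efficiency = (drug loaded / drug initial) * 100
DLE = 18.9 / 38.9 * 100
DLE = 0.4859 * 100
DLE = 48.59%

48.59


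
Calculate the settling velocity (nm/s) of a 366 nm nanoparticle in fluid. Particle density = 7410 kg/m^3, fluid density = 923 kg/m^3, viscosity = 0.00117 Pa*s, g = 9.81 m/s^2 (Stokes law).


Radius R = 366/2 nm = 1.83e-07 m
Density difference = 7410 - 923 = 6487 kg/m^3
v = 2 * R^2 * (rho_p - rho_f) * g / (9 * eta)
v = 2 * (1.83e-07)^2 * 6487 * 9.81 / (9 * 0.00117)
v = 4.04778e-07 m/s = 404.7778 nm/s

404.7778


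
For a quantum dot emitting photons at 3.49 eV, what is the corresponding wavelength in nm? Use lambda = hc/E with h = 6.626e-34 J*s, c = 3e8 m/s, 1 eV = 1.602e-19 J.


Convert energy: E = 3.49 eV = 3.49 * 1.602e-19 = 5.59098e-19 J
lambda = h*c / E = 6.626e-34 * 3e8 / 5.59098e-19
lambda = 3.55537e-07 m = 355.5 nm

355.5


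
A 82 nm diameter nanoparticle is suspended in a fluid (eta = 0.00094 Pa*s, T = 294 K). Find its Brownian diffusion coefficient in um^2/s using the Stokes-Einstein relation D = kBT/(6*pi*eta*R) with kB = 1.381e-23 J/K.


Radius R = 82/2 = 41 nm = 4.1e-08 m
D = kB*T / (6*pi*eta*R)
D = 1.381e-23 * 294 / (6 * pi * 0.00094 * 4.1e-08)
D = 5.58892e-12 m^2/s = 5.589 um^2/s

5.589


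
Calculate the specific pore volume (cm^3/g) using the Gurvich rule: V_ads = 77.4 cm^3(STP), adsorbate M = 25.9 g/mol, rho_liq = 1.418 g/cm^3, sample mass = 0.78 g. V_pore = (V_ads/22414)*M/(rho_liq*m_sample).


Moles adsorbed n = V_ads / 22414 = 77.4 / 22414 = 3.453199e-03 mol
Liquid volume V_liq = n * M / rho_liq = 3.453199e-03 * 25.9 / 1.418 = 0.06307 cm^3
Specific pore volume V_pore = V_liq / m_sample = 0.06307 / 0.78
V_pore = 0.0809 cm^3/g

0.0809


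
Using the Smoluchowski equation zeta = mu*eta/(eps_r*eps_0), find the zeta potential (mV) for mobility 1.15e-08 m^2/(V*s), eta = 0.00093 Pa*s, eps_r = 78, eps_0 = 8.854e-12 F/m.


Smoluchowski equation: zeta = mu * eta / (eps_r * eps_0)
zeta = 1.15e-08 * 0.00093 / (78 * 8.854e-12)
zeta = 0.015486 V = 15.49 mV

15.49


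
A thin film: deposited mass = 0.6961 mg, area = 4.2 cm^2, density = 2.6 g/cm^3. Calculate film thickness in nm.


Convert: m = 0.6961 mg = 6.9610e-07 kg, A = 4.2 cm^2 = 4.2000e-04 m^2, rho = 2.6 g/cm^3 = 2600 kg/m^3
t = m / (A * rho)
t = 6.9610e-07 / (4.2000e-04 * 2600)
t = 6.3745e-07 m = 637.5 nm

637.5


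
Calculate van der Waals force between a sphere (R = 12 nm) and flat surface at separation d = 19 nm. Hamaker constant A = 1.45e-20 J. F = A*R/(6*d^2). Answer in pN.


Convert to SI: R = 12 nm = 1.2e-08 m, d = 19 nm = 1.9e-08 m
F = A * R / (6 * d^2)
F = 1.45e-20 * 1.2e-08 / (6 * (1.9e-08)^2)
F = 8.03324e-14 N = 0.08 pN

0.08


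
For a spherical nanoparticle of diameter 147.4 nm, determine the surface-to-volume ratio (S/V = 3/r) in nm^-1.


Radius r = 147.4/2 = 73.7 nm
S/V = 3 / r = 3 / 73.7
S/V = 0.0407 nm^-1

0.0407


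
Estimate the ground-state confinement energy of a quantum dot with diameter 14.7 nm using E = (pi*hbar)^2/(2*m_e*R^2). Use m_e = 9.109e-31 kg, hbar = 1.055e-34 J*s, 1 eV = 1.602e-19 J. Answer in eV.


Radius R = 14.7/2 = 7.35 nm = 7.35e-09 m
E = (pi * 1.055e-34)^2 / (2 * 9.109e-31 * (7.35e-09)^2)
E(J) = 1.11617e-21
E = E(J) / 1.602e-19 = 0.007 eV

0.007


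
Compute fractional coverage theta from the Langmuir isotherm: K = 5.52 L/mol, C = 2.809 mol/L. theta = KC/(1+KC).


Langmuir isotherm: theta = K*C / (1 + K*C)
K*C = 5.52 * 2.809 = 15.50568
theta = 15.50568 / (1 + 15.50568) = 15.50568 / 16.50568
theta = 0.9394

0.9394


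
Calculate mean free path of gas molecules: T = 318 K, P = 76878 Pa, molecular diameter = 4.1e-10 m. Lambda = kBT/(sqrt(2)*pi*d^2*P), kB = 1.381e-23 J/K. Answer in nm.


Mean free path: lambda = kB*T / (sqrt(2) * pi * d^2 * P)
lambda = 1.381e-23 * 318 / (sqrt(2) * pi * (4.1e-10)^2 * 76878)
lambda = 7.64867e-08 m
lambda = 76.49 nm

76.49


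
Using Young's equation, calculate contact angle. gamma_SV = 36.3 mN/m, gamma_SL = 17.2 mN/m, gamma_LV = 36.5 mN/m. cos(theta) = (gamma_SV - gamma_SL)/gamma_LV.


cos(theta) = (gamma_SV - gamma_SL) / gamma_LV
cos(theta) = (36.3 - 17.2) / 36.5
cos(theta) = 0.523288
theta = arccos(0.523288) = 58.45 degrees

58.45


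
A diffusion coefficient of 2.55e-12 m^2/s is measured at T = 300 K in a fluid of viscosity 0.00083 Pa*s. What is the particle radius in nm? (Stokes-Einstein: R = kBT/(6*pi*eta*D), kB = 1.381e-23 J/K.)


Stokes-Einstein: R = kB*T / (6*pi*eta*D)
R = 1.381e-23 * 300 / (6 * pi * 0.00083 * 2.55e-12)
R = 1.03847e-07 m = 103.85 nm

103.85


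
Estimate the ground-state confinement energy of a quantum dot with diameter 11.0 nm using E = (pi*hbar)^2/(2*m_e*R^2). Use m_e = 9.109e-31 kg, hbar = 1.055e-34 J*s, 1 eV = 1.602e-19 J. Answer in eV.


Radius R = 11.0/2 = 5.5 nm = 5.5e-09 m
E = (pi * 1.055e-34)^2 / (2 * 9.109e-31 * (5.5e-09)^2)
E(J) = 1.99333e-21
E = E(J) / 1.602e-19 = 0.0124 eV

0.0124


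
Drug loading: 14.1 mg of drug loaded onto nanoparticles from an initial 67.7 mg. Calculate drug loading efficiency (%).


Drug loading efficiency = (drug loaded / drug initial) * 100
DLE = 14.1 / 67.7 * 100
DLE = 0.2083 * 100
DLE = 20.83%

20.83


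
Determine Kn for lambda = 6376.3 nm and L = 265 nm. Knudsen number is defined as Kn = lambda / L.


Knudsen number Kn = lambda / L
Kn = 6376.3 / 265
Kn = 24.0615

24.0615


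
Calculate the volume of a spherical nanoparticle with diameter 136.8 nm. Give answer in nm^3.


Radius r = 136.8/2 = 68.4 nm
Volume V = (4/3) * pi * r^3
V = (4/3) * pi * (68.4)^3
V = 1340469.43 nm^3

1340469.43


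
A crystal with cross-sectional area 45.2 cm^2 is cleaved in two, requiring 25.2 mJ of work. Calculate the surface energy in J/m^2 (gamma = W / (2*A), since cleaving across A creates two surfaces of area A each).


Convert: A = 45.2 cm^2 = 0.00452 m^2, W = 25.2 mJ = 0.0252 J
Cleaving exposes two faces of area A, so total new surface = 2*A and gamma = W / (2*A)
gamma = 0.0252 / (2 * 0.00452)
gamma = 2.788 J/m^2

2.788


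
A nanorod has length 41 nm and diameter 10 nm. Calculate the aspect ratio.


Aspect ratio AR = length / diameter
AR = 41 / 10
AR = 4.1

4.1


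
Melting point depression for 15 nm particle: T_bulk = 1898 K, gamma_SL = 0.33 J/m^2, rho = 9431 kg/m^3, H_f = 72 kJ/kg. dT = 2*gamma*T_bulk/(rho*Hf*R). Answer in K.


Radius R = 15/2 = 7.5 nm = 7.5e-09 m
Convert H_f = 72 kJ/kg = 72000 J/kg
dT = 2 * gamma_SL * T_bulk / (rho * H_f * R)
dT = 2 * 0.33 * 1898 / (9431 * 72000 * 7.5e-09)
dT = 246.0 K

246.0


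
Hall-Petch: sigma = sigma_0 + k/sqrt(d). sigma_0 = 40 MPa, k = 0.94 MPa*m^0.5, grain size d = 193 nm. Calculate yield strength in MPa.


d = 193 nm = 1.93e-07 m
sqrt(d) = 0.0004393177
Hall-Petch contribution = k / sqrt(d) = 0.94 / 0.0004393177 = 2139.7 MPa
sigma = sigma_0 + k/sqrt(d) = 40 + 2139.7 = 2179.7 MPa

2179.7


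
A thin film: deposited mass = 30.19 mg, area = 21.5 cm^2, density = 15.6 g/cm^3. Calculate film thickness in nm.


Convert: m = 30.19 mg = 3.0190e-05 kg, A = 21.5 cm^2 = 2.1500e-03 m^2, rho = 15.6 g/cm^3 = 15600 kg/m^3
t = m / (A * rho)
t = 3.0190e-05 / (2.1500e-03 * 15600)
t = 9.0012e-07 m = 900.1 nm

900.1


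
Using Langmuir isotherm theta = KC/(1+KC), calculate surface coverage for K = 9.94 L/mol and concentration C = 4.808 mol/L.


Langmuir isotherm: theta = K*C / (1 + K*C)
K*C = 9.94 * 4.808 = 47.79152
theta = 47.79152 / (1 + 47.79152) = 47.79152 / 48.79152
theta = 0.9795

0.9795


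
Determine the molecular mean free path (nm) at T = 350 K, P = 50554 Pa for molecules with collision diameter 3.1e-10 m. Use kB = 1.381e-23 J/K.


Mean free path: lambda = kB*T / (sqrt(2) * pi * d^2 * P)
lambda = 1.381e-23 * 350 / (sqrt(2) * pi * (3.1e-10)^2 * 50554)
lambda = 2.23933e-07 m
lambda = 223.93 nm

223.93


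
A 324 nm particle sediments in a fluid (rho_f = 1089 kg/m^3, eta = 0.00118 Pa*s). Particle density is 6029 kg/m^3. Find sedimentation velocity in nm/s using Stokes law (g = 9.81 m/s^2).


Radius R = 324/2 nm = 1.62e-07 m
Density difference = 6029 - 1089 = 4940 kg/m^3
v = 2 * R^2 * (rho_p - rho_f) * g / (9 * eta)
v = 2 * (1.62e-07)^2 * 4940 * 9.81 / (9 * 0.00118)
v = 2.39514e-07 m/s = 239.5143 nm/s

239.5143


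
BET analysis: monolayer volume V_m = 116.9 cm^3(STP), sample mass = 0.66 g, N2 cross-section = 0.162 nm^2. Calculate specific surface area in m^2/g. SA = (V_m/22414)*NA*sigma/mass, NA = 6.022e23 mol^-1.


Number of moles in monolayer = V_m / 22414 = 116.9 / 22414 = 0.00521549
Number of molecules = moles * NA = 0.00521549 * 6.022e23
SA = molecules * sigma / mass
SA = (116.9 / 22414) * 6.022e23 * 0.162e-18 / 0.66
SA = 770.9 m^2/g

770.9


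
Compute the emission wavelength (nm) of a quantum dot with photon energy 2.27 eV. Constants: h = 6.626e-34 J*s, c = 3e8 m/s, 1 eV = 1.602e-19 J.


Convert energy: E = 2.27 eV = 2.27 * 1.602e-19 = 3.63654e-19 J
lambda = h*c / E = 6.626e-34 * 3e8 / 3.63654e-19
lambda = 5.46618e-07 m = 546.6 nm

546.6


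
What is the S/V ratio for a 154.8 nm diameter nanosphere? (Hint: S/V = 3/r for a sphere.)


Radius r = 154.8/2 = 77.4 nm
S/V = 3 / r = 3 / 77.4
S/V = 0.0388 nm^-1

0.0388


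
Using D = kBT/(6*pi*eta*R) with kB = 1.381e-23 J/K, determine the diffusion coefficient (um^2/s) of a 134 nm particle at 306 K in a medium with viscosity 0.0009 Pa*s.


Radius R = 134/2 = 67 nm = 6.7e-08 m
D = kB*T / (6*pi*eta*R)
D = 1.381e-23 * 306 / (6 * pi * 0.0009 * 6.7e-08)
D = 3.71789e-12 m^2/s = 3.718 um^2/s

3.718


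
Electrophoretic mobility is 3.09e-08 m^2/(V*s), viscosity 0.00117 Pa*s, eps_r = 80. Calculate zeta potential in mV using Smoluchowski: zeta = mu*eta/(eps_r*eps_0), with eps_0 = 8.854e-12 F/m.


Smoluchowski equation: zeta = mu * eta / (eps_r * eps_0)
zeta = 3.09e-08 * 0.00117 / (80 * 8.854e-12)
zeta = 0.05104 V = 51.04 mV

51.04


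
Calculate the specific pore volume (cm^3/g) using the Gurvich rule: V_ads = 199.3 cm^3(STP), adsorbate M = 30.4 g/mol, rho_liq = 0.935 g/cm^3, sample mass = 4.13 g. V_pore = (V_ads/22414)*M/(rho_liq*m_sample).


Moles adsorbed n = V_ads / 22414 = 199.3 / 22414 = 8.891764e-03 mol
Liquid volume V_liq = n * M / rho_liq = 8.891764e-03 * 30.4 / 0.935 = 0.28910 cm^3
Specific pore volume V_pore = V_liq / m_sample = 0.28910 / 4.13
V_pore = 0.07 cm^3/g

0.07


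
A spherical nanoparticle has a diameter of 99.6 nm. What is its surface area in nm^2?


Radius r = 99.6/2 = 49.8 nm
Surface area SA = 4 * pi * r^2
SA = 4 * pi * (49.8)^2
SA = 31165.1 nm^2

31165.1


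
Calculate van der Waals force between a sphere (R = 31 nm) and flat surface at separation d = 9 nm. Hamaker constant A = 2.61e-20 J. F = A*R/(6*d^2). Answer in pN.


Convert to SI: R = 31 nm = 3.1e-08 m, d = 9 nm = 9e-09 m
F = A * R / (6 * d^2)
F = 2.61e-20 * 3.1e-08 / (6 * (9e-09)^2)
F = 1.66481e-12 N = 1.665 pN

1.665


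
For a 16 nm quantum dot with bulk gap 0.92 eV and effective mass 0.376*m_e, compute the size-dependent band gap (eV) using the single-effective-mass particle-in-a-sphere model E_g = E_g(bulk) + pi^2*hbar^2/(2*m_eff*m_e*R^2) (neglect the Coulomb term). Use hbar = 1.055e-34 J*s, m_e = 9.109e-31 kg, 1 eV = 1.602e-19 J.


Radius R = 16/2 nm = 8e-09 m
Confinement energy dE = pi^2 * hbar^2 / (2 * m_eff * m_e * R^2)
dE = pi^2 * (1.055e-34)^2 / (2 * 0.376 * 9.109e-31 * (8e-09)^2) J, divided by 1.602e-19 J/eV
dE = 0.0156 eV
Total band gap = E_g(bulk) + dE = 0.92 + 0.0156 = 0.9356 eV

0.9356


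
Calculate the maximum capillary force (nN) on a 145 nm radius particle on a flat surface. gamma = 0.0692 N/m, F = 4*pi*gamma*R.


Convert radius: R = 145 nm = 1.45e-07 m
F = 4 * pi * gamma * R
F = 4 * pi * 0.0692 * 1.45e-07
F = 1.26091e-07 N = 126.091 nN

126.091


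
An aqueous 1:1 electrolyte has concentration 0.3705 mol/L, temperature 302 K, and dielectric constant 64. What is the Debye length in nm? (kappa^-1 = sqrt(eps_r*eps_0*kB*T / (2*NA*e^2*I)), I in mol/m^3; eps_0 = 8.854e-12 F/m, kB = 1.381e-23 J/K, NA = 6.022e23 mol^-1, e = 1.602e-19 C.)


Ionic strength I = 0.3705 * 1^2 * 1000 = 370.5 mol/m^3
kappa^-1 = sqrt(64 * 8.854e-12 * 1.381e-23 * 302 / (2 * 6.022e23 * (1.602e-19)^2 * 370.5))
kappa^-1 = 0.454 nm

0.454


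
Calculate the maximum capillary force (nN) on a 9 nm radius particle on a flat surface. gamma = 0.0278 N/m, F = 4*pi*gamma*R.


Convert radius: R = 9 nm = 9e-09 m
F = 4 * pi * gamma * R
F = 4 * pi * 0.0278 * 9e-09
F = 3.14411e-09 N = 3.1441 nN

3.1441


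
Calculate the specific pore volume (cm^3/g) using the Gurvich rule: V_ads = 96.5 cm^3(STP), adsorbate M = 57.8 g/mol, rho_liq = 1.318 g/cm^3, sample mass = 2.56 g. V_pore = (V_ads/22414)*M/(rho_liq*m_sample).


Moles adsorbed n = V_ads / 22414 = 96.5 / 22414 = 4.305345e-03 mol
Liquid volume V_liq = n * M / rho_liq = 4.305345e-03 * 57.8 / 1.318 = 0.18881 cm^3
Specific pore volume V_pore = V_liq / m_sample = 0.18881 / 2.56
V_pore = 0.0738 cm^3/g

0.0738


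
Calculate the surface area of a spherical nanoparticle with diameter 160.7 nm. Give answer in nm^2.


Radius r = 160.7/2 = 80.35 nm
Surface area SA = 4 * pi * r^2
SA = 4 * pi * (80.35)^2
SA = 81130.03 nm^2

81130.03


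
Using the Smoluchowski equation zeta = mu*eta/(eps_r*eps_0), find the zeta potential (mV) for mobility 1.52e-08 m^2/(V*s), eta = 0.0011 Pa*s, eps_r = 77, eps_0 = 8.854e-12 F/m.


Smoluchowski equation: zeta = mu * eta / (eps_r * eps_0)
zeta = 1.52e-08 * 0.0011 / (77 * 8.854e-12)
zeta = 0.024525 V = 24.52 mV

24.52


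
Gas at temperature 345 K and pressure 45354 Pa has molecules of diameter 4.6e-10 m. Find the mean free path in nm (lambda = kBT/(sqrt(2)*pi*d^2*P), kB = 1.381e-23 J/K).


Mean free path: lambda = kB*T / (sqrt(2) * pi * d^2 * P)
lambda = 1.381e-23 * 345 / (sqrt(2) * pi * (4.6e-10)^2 * 45354)
lambda = 1.11742e-07 m
lambda = 111.74 nm

111.74


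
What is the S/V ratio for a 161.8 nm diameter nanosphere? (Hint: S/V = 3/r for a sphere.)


Radius r = 161.8/2 = 80.9 nm
S/V = 3 / r = 3 / 80.9
S/V = 0.0371 nm^-1

0.0371


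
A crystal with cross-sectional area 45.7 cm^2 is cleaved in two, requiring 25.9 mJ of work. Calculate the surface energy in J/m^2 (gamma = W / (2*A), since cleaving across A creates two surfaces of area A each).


Convert: A = 45.7 cm^2 = 0.00457 m^2, W = 25.9 mJ = 0.0259 J
Cleaving exposes two faces of area A, so total new surface = 2*A and gamma = W / (2*A)
gamma = 0.0259 / (2 * 0.00457)
gamma = 2.834 J/m^2

2.834


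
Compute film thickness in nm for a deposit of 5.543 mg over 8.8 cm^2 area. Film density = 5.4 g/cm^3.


Convert: m = 5.543 mg = 5.5430e-06 kg, A = 8.8 cm^2 = 8.8000e-04 m^2, rho = 5.4 g/cm^3 = 5400 kg/m^3
t = m / (A * rho)
t = 5.5430e-06 / (8.8000e-04 * 5400)
t = 1.1665e-06 m = 1166.5 nm

1166.5


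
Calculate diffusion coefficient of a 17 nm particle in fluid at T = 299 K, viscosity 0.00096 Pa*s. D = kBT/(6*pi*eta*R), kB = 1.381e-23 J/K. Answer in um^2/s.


Radius R = 17/2 = 8.5 nm = 8.5e-09 m
D = kB*T / (6*pi*eta*R)
D = 1.381e-23 * 299 / (6 * pi * 0.00096 * 8.5e-09)
D = 2.68456e-11 m^2/s = 26.846 um^2/s

26.846


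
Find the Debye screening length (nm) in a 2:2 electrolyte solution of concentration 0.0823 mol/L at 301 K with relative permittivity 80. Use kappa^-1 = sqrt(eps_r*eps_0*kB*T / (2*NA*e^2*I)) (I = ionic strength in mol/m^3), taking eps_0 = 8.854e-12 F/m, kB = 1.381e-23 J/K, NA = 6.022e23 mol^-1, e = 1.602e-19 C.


Ionic strength I = 0.0823 * 2^2 * 1000 = 329.2 mol/m^3
kappa^-1 = sqrt(80 * 8.854e-12 * 1.381e-23 * 301 / (2 * 6.022e23 * (1.602e-19)^2 * 329.2))
kappa^-1 = 0.538 nm

0.538


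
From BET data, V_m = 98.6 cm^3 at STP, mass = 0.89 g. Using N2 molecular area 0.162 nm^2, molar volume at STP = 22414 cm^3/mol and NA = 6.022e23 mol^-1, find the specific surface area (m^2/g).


Number of moles in monolayer = V_m / 22414 = 98.6 / 22414 = 0.00439904
Number of molecules = moles * NA = 0.00439904 * 6.022e23
SA = molecules * sigma / mass
SA = (98.6 / 22414) * 6.022e23 * 0.162e-18 / 0.89
SA = 482.2 m^2/g

482.2


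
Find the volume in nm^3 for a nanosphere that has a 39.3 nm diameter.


Radius r = 39.3/2 = 19.65 nm
Volume V = (4/3) * pi * r^3
V = (4/3) * pi * (19.65)^3
V = 31781.64 nm^3

31781.64


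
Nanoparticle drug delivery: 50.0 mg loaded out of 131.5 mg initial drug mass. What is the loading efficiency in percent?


Drug loading efficiency = (drug loaded / drug initial) * 100
DLE = 50.0 / 131.5 * 100
DLE = 0.3802 * 100
DLE = 38.02%

38.02


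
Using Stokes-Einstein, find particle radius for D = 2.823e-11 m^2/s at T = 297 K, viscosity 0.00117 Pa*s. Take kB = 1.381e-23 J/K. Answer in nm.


Stokes-Einstein: R = kB*T / (6*pi*eta*D)
R = 1.381e-23 * 297 / (6 * pi * 0.00117 * 2.823e-11)
R = 6.58798e-09 m = 6.59 nm

6.59


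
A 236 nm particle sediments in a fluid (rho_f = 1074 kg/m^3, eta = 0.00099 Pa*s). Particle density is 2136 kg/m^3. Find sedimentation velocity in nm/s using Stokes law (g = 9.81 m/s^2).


Radius R = 236/2 nm = 1.18e-07 m
Density difference = 2136 - 1074 = 1062 kg/m^3
v = 2 * R^2 * (rho_p - rho_f) * g / (9 * eta)
v = 2 * (1.18e-07)^2 * 1062 * 9.81 / (9 * 0.00099)
v = 3.25619e-08 m/s = 32.5619 nm/s

32.5619


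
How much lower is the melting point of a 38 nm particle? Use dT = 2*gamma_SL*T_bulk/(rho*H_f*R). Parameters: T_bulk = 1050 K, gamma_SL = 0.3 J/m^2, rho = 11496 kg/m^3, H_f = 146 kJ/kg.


Radius R = 38/2 = 19 nm = 1.9e-08 m
Convert H_f = 146 kJ/kg = 146000 J/kg
dT = 2 * gamma_SL * T_bulk / (rho * H_f * R)
dT = 2 * 0.3 * 1050 / (11496 * 146000 * 1.9e-08)
dT = 19.8 K

19.8


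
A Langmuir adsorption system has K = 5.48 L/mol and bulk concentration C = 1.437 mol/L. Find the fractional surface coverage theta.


Langmuir isotherm: theta = K*C / (1 + K*C)
K*C = 5.48 * 1.437 = 7.87476
theta = 7.87476 / (1 + 7.87476) = 7.87476 / 8.87476
theta = 0.8873

0.8873


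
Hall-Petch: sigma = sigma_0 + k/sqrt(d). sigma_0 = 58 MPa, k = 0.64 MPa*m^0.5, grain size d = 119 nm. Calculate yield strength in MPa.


d = 119 nm = 1.19e-07 m
sqrt(d) = 0.0003449638
Hall-Petch contribution = k / sqrt(d) = 0.64 / 0.0003449638 = 1855.3 MPa
sigma = sigma_0 + k/sqrt(d) = 58 + 1855.3 = 1913.3 MPa

1913.3


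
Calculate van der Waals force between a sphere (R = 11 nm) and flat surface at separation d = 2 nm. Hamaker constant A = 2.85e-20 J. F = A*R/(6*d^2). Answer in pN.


Convert to SI: R = 11 nm = 1.1e-08 m, d = 2 nm = 2e-09 m
F = A * R / (6 * d^2)
F = 2.85e-20 * 1.1e-08 / (6 * (2e-09)^2)
F = 1.30625e-11 N = 13.062 pN

13.062


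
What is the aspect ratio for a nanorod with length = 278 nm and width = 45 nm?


Aspect ratio AR = length / diameter
AR = 278 / 45
AR = 6.18

6.18


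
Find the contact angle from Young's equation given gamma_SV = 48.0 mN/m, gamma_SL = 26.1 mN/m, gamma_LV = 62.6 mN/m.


cos(theta) = (gamma_SV - gamma_SL) / gamma_LV
cos(theta) = (48.0 - 26.1) / 62.6
cos(theta) = 0.34984
theta = arccos(0.34984) = 69.52 degrees

69.52


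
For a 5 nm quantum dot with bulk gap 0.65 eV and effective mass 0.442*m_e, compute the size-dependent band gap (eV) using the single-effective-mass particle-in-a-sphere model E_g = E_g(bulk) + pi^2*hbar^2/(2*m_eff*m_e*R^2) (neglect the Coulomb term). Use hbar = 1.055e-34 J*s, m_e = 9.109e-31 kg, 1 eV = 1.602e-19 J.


Radius R = 5/2 nm = 2.5e-09 m
Confinement energy dE = pi^2 * hbar^2 / (2 * m_eff * m_e * R^2)
dE = pi^2 * (1.055e-34)^2 / (2 * 0.442 * 9.109e-31 * (2.5e-09)^2) J, divided by 1.602e-19 J/eV
dE = 0.1363 eV
Total band gap = E_g(bulk) + dE = 0.65 + 0.1363 = 0.7863 eV

0.7863


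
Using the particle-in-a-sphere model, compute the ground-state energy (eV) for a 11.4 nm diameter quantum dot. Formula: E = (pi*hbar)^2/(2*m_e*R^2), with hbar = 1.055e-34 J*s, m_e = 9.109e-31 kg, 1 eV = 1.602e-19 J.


Radius R = 11.4/2 = 5.7 nm = 5.7e-09 m
E = (pi * 1.055e-34)^2 / (2 * 9.109e-31 * (5.7e-09)^2)
E(J) = 1.8559e-21
E = E(J) / 1.602e-19 = 0.0116 eV

0.0116


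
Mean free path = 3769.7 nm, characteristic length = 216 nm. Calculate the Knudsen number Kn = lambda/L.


Knudsen number Kn = lambda / L
Kn = 3769.7 / 216
Kn = 17.4523

17.4523


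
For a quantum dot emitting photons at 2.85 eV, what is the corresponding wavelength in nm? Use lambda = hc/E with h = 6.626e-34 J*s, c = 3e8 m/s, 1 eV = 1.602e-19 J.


Convert energy: E = 2.85 eV = 2.85 * 1.602e-19 = 4.5657e-19 J
lambda = h*c / E = 6.626e-34 * 3e8 / 4.5657e-19
lambda = 4.35377e-07 m = 435.4 nm

435.4


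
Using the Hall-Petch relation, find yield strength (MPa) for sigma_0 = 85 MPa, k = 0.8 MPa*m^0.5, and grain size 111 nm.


d = 111 nm = 1.11e-07 m
sqrt(d) = 0.0003331666
Hall-Petch contribution = k / sqrt(d) = 0.8 / 0.0003331666 = 2401.2 MPa
sigma = sigma_0 + k/sqrt(d) = 85 + 2401.2 = 2486.2 MPa

2486.2


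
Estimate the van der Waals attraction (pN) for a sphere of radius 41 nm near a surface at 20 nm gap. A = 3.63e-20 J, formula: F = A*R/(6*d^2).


Convert to SI: R = 41 nm = 4.1e-08 m, d = 20 nm = 2e-08 m
F = A * R / (6 * d^2)
F = 3.63e-20 * 4.1e-08 / (6 * (2e-08)^2)
F = 6.20125e-13 N = 0.62 pN

0.62


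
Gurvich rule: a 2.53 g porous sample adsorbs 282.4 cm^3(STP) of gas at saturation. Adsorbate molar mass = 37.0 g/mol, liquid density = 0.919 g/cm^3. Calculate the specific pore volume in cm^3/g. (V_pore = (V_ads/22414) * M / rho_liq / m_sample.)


Moles adsorbed n = V_ads / 22414 = 282.4 / 22414 = 1.259927e-02 mol
Liquid volume V_liq = n * M / rho_liq = 1.259927e-02 * 37.0 / 0.919 = 0.50726 cm^3
Specific pore volume V_pore = V_liq / m_sample = 0.50726 / 2.53
V_pore = 0.2005 cm^3/g

0.2005


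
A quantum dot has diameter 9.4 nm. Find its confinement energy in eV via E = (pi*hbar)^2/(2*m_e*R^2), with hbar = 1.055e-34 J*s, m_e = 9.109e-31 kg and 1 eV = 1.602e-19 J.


Radius R = 9.4/2 = 4.7 nm = 4.7e-09 m
E = (pi * 1.055e-34)^2 / (2 * 9.109e-31 * (4.7e-09)^2)
E(J) = 2.72966e-21
E = E(J) / 1.602e-19 = 0.017 eV

0.017


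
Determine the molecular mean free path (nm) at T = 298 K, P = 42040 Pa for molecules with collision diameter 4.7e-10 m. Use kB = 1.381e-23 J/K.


Mean free path: lambda = kB*T / (sqrt(2) * pi * d^2 * P)
lambda = 1.381e-23 * 298 / (sqrt(2) * pi * (4.7e-10)^2 * 42040)
lambda = 9.9744e-08 m
lambda = 99.74 nm

99.74


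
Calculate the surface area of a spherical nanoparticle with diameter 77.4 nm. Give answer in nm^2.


Radius r = 77.4/2 = 38.7 nm
Surface area SA = 4 * pi * r^2
SA = 4 * pi * (38.7)^2
SA = 18820.53 nm^2

18820.53


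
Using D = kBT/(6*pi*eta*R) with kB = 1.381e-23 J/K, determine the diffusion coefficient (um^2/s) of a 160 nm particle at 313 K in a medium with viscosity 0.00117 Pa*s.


Radius R = 160/2 = 80 nm = 8e-08 m
D = kB*T / (6*pi*eta*R)
D = 1.381e-23 * 313 / (6 * pi * 0.00117 * 8e-08)
D = 2.44997e-12 m^2/s = 2.45 um^2/s

2.45


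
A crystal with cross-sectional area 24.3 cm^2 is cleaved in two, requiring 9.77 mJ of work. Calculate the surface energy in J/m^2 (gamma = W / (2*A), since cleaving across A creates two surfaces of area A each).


Convert: A = 24.3 cm^2 = 0.00243 m^2, W = 9.77 mJ = 0.00977 J
Cleaving exposes two faces of area A, so total new surface = 2*A and gamma = W / (2*A)
gamma = 0.00977 / (2 * 0.00243)
gamma = 2.01 J/m^2

2.01


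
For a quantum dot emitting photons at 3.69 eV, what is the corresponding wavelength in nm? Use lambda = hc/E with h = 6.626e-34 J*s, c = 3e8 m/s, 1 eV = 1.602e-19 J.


Convert energy: E = 3.69 eV = 3.69 * 1.602e-19 = 5.91138e-19 J
lambda = h*c / E = 6.626e-34 * 3e8 / 5.91138e-19
lambda = 3.36267e-07 m = 336.3 nm

336.3


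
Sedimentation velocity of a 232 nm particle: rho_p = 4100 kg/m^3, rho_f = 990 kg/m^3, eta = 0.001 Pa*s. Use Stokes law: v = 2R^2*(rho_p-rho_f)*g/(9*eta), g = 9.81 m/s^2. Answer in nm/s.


Radius R = 232/2 nm = 1.16e-07 m
Density difference = 4100 - 990 = 3110 kg/m^3
v = 2 * R^2 * (rho_p - rho_f) * g / (9 * eta)
v = 2 * (1.16e-07)^2 * 3110 * 9.81 / (9 * 0.001)
v = 9.1229e-08 m/s = 91.229 nm/s

91.229


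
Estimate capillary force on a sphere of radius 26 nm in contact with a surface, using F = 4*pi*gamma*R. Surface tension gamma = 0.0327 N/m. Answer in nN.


Convert radius: R = 26 nm = 2.6e-08 m
F = 4 * pi * gamma * R
F = 4 * pi * 0.0327 * 2.6e-08
F = 1.06839e-08 N = 10.6839 nN

10.6839


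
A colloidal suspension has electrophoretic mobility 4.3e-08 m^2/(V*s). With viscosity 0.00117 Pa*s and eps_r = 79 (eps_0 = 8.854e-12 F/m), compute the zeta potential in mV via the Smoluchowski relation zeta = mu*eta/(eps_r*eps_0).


Smoluchowski equation: zeta = mu * eta / (eps_r * eps_0)
zeta = 4.3e-08 * 0.00117 / (79 * 8.854e-12)
zeta = 0.071926 V = 71.93 mV

71.93


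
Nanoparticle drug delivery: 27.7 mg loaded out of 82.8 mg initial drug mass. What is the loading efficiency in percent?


Drug loading efficiency = (drug loaded / drug initial) * 100
DLE = 27.7 / 82.8 * 100
DLE = 0.3345 * 100
DLE = 33.45%

33.45


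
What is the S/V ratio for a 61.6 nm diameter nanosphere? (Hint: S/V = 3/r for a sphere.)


Radius r = 61.6/2 = 30.8 nm
S/V = 3 / r = 3 / 30.8
S/V = 0.0974 nm^-1

0.0974


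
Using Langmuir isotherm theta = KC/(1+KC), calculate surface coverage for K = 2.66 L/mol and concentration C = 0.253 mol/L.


Langmuir isotherm: theta = K*C / (1 + K*C)
K*C = 2.66 * 0.253 = 0.67298
theta = 0.67298 / (1 + 0.67298) = 0.67298 / 1.67298
theta = 0.4023

0.4023


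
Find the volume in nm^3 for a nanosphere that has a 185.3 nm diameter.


Radius r = 185.3/2 = 92.65 nm
Volume V = (4/3) * pi * r^3
V = (4/3) * pi * (92.65)^3
V = 3331385.42 nm^3

3331385.42


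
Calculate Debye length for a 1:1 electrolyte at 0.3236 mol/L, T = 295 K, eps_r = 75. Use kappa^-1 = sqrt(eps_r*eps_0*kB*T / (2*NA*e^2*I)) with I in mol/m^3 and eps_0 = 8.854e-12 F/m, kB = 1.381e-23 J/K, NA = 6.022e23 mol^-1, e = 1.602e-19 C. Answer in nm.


Ionic strength I = 0.3236 * 1^2 * 1000 = 323.6 mol/m^3
kappa^-1 = sqrt(75 * 8.854e-12 * 1.381e-23 * 295 / (2 * 6.022e23 * (1.602e-19)^2 * 323.6))
kappa^-1 = 0.52 nm

0.52


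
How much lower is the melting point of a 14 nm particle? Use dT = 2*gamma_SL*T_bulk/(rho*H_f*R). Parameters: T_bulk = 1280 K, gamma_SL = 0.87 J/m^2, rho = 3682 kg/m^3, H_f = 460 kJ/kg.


Radius R = 14/2 = 7 nm = 7e-09 m
Convert H_f = 460 kJ/kg = 460000 J/kg
dT = 2 * gamma_SL * T_bulk / (rho * H_f * R)
dT = 2 * 0.87 * 1280 / (3682 * 460000 * 7e-09)
dT = 187.9 K

187.9


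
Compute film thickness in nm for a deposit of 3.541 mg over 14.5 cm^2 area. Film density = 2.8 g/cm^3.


Convert: m = 3.541 mg = 3.5410e-06 kg, A = 14.5 cm^2 = 1.4500e-03 m^2, rho = 2.8 g/cm^3 = 2800 kg/m^3
t = m / (A * rho)
t = 3.5410e-06 / (1.4500e-03 * 2800)
t = 8.7217e-07 m = 872.2 nm

872.2


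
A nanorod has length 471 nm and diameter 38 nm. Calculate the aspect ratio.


Aspect ratio AR = length / diameter
AR = 471 / 38
AR = 12.39

12.39


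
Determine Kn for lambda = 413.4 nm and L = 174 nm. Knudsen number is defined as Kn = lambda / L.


Knudsen number Kn = lambda / L
Kn = 413.4 / 174
Kn = 2.3759

2.3759


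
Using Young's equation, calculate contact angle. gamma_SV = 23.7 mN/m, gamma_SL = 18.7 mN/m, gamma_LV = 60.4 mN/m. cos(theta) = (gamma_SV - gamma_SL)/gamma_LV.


cos(theta) = (gamma_SV - gamma_SL) / gamma_LV
cos(theta) = (23.7 - 18.7) / 60.4
cos(theta) = 0.082781
theta = arccos(0.082781) = 85.25 degrees

85.25


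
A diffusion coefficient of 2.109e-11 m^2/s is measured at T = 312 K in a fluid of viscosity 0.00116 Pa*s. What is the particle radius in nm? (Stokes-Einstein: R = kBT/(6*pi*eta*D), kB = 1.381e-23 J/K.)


Stokes-Einstein: R = kB*T / (6*pi*eta*D)
R = 1.381e-23 * 312 / (6 * pi * 0.00116 * 2.109e-11)
R = 9.34356e-09 m = 9.34 nm

9.34
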